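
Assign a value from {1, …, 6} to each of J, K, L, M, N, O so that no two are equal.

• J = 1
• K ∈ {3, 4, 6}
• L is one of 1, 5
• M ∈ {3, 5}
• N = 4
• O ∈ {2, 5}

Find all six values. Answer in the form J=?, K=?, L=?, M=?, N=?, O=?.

J=1, K=6, L=5, M=3, N=4, O=2

J must be 1 (only option left). Eliminate 1 elsewhere: L.
L's domain is down to {5}, so L = 5. Strike 5 from M, O.
M must be 3 (only option left). Eliminate 3 elsewhere: K.
That leaves N = 4. Strike 4 from K.
O must be 2 (only option left).
K must be 6 (only option left).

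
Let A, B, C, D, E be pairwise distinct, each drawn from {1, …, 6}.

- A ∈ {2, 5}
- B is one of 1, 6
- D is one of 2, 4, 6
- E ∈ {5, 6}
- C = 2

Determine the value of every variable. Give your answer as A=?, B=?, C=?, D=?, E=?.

A=5, B=1, C=2, D=4, E=6

C has just one choice, so C = 2. So A, D can't be 2.
That leaves A = 5. Eliminate 5 elsewhere: E.
E must be 6 (only option left). Remove 6 from B, D.
B must be 1 (only option left).
D must be 4 (only option left).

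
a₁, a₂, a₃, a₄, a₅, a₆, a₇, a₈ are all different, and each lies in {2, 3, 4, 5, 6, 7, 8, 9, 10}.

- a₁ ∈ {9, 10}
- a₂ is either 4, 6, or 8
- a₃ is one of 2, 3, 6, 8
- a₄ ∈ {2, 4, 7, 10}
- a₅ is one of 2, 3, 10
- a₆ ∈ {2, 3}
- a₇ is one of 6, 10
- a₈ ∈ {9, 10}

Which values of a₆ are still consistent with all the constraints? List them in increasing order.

2, 3

The 8 variables together cover exactly {2, 3, 4, 6, 7, 8, 9, 10} — 8 values for 8 variables — and 7 appears only in a₄'s list, so a₄ = 7.
The 7 still-open variables draw from only 7 values {2, 3, 4, 6, 8, 9, 10}, so each is used; only a₂ can be 4, hence a₂ = 4.
The 6 still-open variables together cover exactly {2, 3, 6, 8, 9, 10} — 6 values for 6 variables — and 8 appears only in a₃'s list, so a₃ = 8.
The 5 still-open variables together cover exactly {2, 3, 6, 9, 10} — 5 values for 5 variables — and 6 appears only in a₇'s list, so a₇ = 6.
a₁ and a₈ between them cover only {9, 10} — a naked pair. Remove those values from a₅.
No further eliminations apply; a₆ can still be any of 2, 3.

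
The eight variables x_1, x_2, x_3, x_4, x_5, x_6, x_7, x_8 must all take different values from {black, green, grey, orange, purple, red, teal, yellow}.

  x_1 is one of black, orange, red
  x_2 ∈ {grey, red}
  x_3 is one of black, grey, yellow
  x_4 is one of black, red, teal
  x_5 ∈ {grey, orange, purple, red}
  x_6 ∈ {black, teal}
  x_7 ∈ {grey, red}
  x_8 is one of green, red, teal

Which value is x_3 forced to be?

yellow

The 8 variables together cover exactly {black, green, grey, orange, purple, red, teal, yellow} — 8 values for 8 variables — and green appears only in x_8's list, so x_8 = green.
The 7 still-open variables draw from only 7 values {black, grey, orange, purple, red, teal, yellow}, so each is used; only x_5 can be purple, hence x_5 = purple.
Among the 6 still-open variables, orange fits only x_1 (and all 6 values in {black, grey, orange, red, teal, yellow} must be used), so x_1 = orange.
The 5 still-open variables together cover exactly {black, grey, red, teal, yellow} — 5 values for 5 variables — and yellow appears only in x_3's list, so x_3 = yellow.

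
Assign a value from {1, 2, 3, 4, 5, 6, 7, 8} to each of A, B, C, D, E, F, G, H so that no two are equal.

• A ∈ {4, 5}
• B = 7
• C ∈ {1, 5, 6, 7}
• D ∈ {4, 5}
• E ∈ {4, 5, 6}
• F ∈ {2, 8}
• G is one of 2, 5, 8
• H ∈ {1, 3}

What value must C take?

1

B has just one choice, so B = 7. Strike 7 from C.
The 7 still-open variables draw from only 7 values {1, 2, 3, 4, 5, 6, 8}, so each is used; only H can be 3, hence H = 3.
Among the 6 still-open variables, 1 fits only C (and all 6 values in {1, 2, 4, 5, 6, 8} must be used), so C = 1.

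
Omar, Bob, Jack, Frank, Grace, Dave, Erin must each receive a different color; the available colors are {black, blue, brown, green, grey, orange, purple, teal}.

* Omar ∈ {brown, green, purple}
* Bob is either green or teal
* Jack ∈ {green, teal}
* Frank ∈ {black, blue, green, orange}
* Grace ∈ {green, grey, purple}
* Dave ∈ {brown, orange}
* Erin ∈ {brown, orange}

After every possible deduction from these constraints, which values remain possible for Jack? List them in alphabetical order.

Bob and Jack between them cover only {green, teal} — a naked pair. Remove those values from Omar, Frank, Grace.
Dave and Erin share exactly the 2 values {brown, orange}; by pigeonhole those values go to them, so strike brown, orange from Omar, Frank.
Omar's domain is down to {purple}, so Omar = purple. So Grace can't be purple.
That leaves Grace = grey.
No further eliminations apply; Jack can still be any of green, teal.

green, teal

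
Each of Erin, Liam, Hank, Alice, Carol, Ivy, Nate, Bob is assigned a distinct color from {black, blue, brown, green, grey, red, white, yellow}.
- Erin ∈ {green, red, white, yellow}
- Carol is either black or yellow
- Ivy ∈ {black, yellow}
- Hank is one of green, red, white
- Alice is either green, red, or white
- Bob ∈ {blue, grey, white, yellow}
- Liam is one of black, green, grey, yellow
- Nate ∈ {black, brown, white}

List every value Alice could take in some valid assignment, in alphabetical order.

The 8 variables draw from only 8 values {black, blue, brown, green, grey, red, white, yellow}, so each is used; only Bob can be blue, hence Bob = blue.
Among the 7 still-open variables, brown fits only Nate (and all 7 values in {black, brown, green, grey, red, white, yellow} must be used), so Nate = brown.
Among the 6 still-open variables, grey fits only Liam (and all 6 values in {black, green, grey, red, white, yellow} must be used), so Liam = grey.
Carol and Ivy between them cover only {black, yellow} — a naked pair. Remove those values from Erin.
No further eliminations apply; Alice can still be any of green, red, white.

green, red, white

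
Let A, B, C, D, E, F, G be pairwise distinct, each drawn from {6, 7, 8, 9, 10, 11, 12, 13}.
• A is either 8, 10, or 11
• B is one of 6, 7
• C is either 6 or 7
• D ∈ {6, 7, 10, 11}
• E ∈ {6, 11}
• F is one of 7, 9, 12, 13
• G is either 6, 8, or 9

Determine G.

9

The 2 variables B and C are confined to {6, 7}, which locks those values in; drop them from D, E, F, G.
E must be 11 (only option left). So A, D can't be 11.
D must be 10 (only option left). Eliminate 10 elsewhere: A.
A's domain is down to {8}, so A = 8. Eliminate 8 elsewhere: G.
So G = 9.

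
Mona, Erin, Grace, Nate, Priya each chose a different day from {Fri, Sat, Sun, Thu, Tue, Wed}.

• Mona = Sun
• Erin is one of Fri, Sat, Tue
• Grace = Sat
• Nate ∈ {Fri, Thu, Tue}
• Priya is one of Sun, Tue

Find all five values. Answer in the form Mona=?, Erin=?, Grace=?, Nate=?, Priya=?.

Mona's domain is down to {Sun}, so Mona = Sun. Eliminate Sun elsewhere: Priya.
That leaves Grace = Sat. Remove Sat from Erin.
That leaves Priya = Tue. So Erin, Nate can't be Tue.
Erin must be Fri (only option left). So Nate can't be Fri.
Nate has just one choice, so Nate = Thu.

Mona=Sun, Erin=Fri, Grace=Sat, Nate=Thu, Priya=Tue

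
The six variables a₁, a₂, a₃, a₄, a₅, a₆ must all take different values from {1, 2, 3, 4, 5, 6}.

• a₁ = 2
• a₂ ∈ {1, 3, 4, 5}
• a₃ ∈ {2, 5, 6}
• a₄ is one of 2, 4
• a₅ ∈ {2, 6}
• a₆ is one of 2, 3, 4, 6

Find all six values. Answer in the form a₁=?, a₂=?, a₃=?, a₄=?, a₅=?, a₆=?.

a₁=2, a₂=1, a₃=5, a₄=4, a₅=6, a₆=3

a₁ must be 2 (only option left). So a₃, a₄, a₅, a₆ can't be 2.
a₄'s domain is down to {4}, so a₄ = 4. Eliminate 4 elsewhere: a₂, a₆.
a₅ must be 6 (only option left). So a₃, a₆ can't be 6.
a₆ must be 3 (only option left). So a₂ can't be 3.
a₃ must be 5 (only option left). So a₂ can't be 5.
a₂'s domain is down to {1}, so a₂ = 1.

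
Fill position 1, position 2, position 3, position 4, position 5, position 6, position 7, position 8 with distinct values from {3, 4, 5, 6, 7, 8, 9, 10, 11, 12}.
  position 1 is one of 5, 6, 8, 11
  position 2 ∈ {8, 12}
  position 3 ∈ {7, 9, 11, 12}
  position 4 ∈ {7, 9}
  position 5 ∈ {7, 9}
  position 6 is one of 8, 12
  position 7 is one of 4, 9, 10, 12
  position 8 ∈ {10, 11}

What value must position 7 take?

4

position 2 and position 6 share exactly the 2 values {8, 12}; by pigeonhole those values go to them, so strike 8, 12 from position 1, position 3, position 7.
The 2 variables position 4 and position 5 are confined to {7, 9}, which locks those values in; drop them from position 3, position 7.
position 3 has just one choice, so position 3 = 11. So position 1, position 8 can't be 11.
That leaves position 8 = 10. Strike 10 from position 7.
So position 7 = 4.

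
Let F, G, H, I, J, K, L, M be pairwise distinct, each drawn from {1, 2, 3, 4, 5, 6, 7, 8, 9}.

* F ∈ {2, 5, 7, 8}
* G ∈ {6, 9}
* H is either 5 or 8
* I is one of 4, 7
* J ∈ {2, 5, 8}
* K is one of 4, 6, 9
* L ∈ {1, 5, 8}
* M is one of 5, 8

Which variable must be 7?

F

The 8 variables draw from only 8 values {1, 2, 4, 5, 6, 7, 8, 9}, so each is used; only L can be 1, hence L = 1.
H and M between them cover only {5, 8} — a naked pair. Remove those values from F, J.
J has just one choice, so J = 2. Remove 2 from F.
So 7 goes to F.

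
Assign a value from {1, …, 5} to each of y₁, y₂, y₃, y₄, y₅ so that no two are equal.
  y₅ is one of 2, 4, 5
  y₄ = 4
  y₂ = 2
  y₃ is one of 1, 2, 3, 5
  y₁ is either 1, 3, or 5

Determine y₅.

y₂'s domain is down to {2}, so y₂ = 2. So y₃, y₅ can't be 2.
That leaves y₄ = 4. Strike 4 from y₅.
So y₅ = 5.

5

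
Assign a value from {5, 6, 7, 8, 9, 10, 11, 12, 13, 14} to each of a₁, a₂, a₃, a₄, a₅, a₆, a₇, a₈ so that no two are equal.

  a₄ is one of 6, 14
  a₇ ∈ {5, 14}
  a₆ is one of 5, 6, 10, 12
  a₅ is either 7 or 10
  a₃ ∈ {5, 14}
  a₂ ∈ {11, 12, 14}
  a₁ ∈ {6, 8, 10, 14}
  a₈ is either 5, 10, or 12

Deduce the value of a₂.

11

The 8 variables draw from only 8 values {5, 6, 7, 8, 10, 11, 12, 14}, so each is used; only a₅ can be 7, hence a₅ = 7.
The 7 still-open variables draw from only 7 values {5, 6, 8, 10, 11, 12, 14}, so each is used; only a₁ can be 8, hence a₁ = 8.
The 6 still-open variables draw from only 6 values {5, 6, 10, 11, 12, 14}, so each is used; only a₂ can be 11, hence a₂ = 11.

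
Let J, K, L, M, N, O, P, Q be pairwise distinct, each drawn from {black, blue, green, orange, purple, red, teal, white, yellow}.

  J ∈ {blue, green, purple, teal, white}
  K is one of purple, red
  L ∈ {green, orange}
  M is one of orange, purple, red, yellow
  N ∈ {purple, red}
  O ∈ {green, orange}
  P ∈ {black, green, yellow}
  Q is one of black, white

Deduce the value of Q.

white

The 2 variables K and N are confined to {purple, red}, which locks those values in; drop them from J, M.
L and O between them cover only {green, orange} — a naked pair. Remove those values from J, M, P.
M's domain is down to {yellow}, so M = yellow. Remove yellow from P.
P has just one choice, so P = black. So Q can't be black.
So Q = white.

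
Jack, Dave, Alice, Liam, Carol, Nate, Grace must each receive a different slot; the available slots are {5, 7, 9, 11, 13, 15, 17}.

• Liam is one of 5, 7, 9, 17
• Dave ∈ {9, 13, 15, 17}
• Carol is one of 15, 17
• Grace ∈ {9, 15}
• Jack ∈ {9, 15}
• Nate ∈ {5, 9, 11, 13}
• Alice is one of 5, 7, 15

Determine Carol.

Among the 7 variables, 11 fits only Nate (and all 7 values in {5, 7, 9, 11, 13, 15, 17} must be used), so Nate = 11.
Among the 6 still-open variables, 13 fits only Dave (and all 6 values in {5, 7, 9, 13, 15, 17} must be used), so Dave = 13.
The 2 variables Jack and Grace are confined to {9, 15}, which locks those values in; drop them from Alice, Liam, Carol.
So Carol = 17.

17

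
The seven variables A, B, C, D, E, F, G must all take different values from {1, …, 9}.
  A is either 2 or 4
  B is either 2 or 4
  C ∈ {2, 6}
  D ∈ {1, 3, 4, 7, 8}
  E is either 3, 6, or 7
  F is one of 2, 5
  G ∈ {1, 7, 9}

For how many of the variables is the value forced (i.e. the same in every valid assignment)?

2

A and B share exactly the 2 values {2, 4}; by pigeonhole those values go to them, so strike 2, 4 from C, D, F.
C's domain is down to {6}, so C = 6. So E can't be 6.
F must be 5 (only option left).
Determined: C=6, F=5. The other variables each still have more than one consistent value. That makes 2.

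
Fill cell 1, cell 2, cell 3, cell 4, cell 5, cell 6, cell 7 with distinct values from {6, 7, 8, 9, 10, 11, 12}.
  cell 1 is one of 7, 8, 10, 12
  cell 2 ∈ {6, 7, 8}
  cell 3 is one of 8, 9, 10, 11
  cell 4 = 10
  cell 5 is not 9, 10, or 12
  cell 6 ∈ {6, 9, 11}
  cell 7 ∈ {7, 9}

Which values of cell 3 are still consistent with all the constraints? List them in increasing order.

cell 4 has just one choice, so cell 4 = 10. Eliminate 10 elsewhere: cell 1, cell 3.
Among the 6 still-open variables, 12 fits only cell 1 (and all 6 values in {6, 7, 8, 9, 11, 12} must be used), so cell 1 = 12.
No further eliminations apply; cell 3 can still be any of 8, 9, 11.

8, 9, 11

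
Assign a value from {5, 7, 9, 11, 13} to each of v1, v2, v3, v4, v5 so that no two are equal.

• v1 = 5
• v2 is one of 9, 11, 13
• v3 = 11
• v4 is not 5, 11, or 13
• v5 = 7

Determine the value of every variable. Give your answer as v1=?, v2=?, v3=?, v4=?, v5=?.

v1=5, v2=13, v3=11, v4=9, v5=7

v1 must be 5 (only option left).
v3's domain is down to {11}, so v3 = 11. Eliminate 11 elsewhere: v2.
v5's domain is down to {7}, so v5 = 7. Strike 7 from v4.
That leaves v4 = 9. So v2 can't be 9.
v2's domain is down to {13}, so v2 = 13.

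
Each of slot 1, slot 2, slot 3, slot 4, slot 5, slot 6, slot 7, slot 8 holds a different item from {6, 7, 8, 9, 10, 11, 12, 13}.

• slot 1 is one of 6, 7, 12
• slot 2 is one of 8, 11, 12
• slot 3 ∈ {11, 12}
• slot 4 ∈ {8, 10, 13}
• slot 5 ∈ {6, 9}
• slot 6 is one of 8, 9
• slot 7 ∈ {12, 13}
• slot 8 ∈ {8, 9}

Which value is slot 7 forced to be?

13

The 8 variables together cover exactly {6, 7, 8, 9, 10, 11, 12, 13} — 8 values for 8 variables — and 7 appears only in slot 1's list, so slot 1 = 7.
The 7 still-open variables together cover exactly {6, 8, 9, 10, 11, 12, 13} — 7 values for 7 variables — and 6 appears only in slot 5's list, so slot 5 = 6.
The 6 still-open variables together cover exactly {8, 9, 10, 11, 12, 13} — 6 values for 6 variables — and 10 appears only in slot 4's list, so slot 4 = 10.
The 5 still-open variables draw from only 5 values {8, 9, 11, 12, 13}, so each is used; only slot 7 can be 13, hence slot 7 = 13.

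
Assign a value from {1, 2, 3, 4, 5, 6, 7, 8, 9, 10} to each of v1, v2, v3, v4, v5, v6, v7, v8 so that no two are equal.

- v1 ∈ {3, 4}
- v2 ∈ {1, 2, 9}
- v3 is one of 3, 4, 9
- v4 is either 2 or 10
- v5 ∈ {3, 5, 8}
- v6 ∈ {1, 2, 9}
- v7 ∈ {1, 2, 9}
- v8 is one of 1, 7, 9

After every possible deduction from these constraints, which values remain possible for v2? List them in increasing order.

1, 2, 9

The 3 variables v2, v6, v7 are confined to {1, 2, 9}, which locks those values in; drop them from v3, v4, v8.
That leaves v4 = 10.
That leaves v8 = 7.
v1 and v3 share exactly the 2 values {3, 4}; by pigeonhole those values go to them, so strike 3, 4 from v5.
No further eliminations apply; v2 can still be any of 1, 2, 9.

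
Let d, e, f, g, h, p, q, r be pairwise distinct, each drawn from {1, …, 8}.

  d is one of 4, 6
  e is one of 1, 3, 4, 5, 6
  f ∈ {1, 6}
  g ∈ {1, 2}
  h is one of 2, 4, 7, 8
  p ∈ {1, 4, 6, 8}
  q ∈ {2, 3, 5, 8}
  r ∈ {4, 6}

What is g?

2

The 8 variables together cover exactly {1, 2, 3, 4, 5, 6, 7, 8} — 8 values for 8 variables — and 7 appears only in h's list, so h = 7.
d and r between them cover only {4, 6} — a naked pair. Remove those values from e, f, p.
That leaves f = 1. Strike 1 from e, g, p.
So g = 2.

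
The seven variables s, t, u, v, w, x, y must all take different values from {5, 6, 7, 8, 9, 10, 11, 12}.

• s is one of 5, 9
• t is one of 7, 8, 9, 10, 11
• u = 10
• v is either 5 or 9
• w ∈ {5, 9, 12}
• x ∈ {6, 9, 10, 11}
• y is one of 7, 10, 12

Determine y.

7

u has just one choice, so u = 10. Remove 10 from t, x, y.
The 2 variables s and v are confined to {5, 9}, which locks those values in; drop them from t, w, x.
w has just one choice, so w = 12. So y can't be 12.
So y = 7.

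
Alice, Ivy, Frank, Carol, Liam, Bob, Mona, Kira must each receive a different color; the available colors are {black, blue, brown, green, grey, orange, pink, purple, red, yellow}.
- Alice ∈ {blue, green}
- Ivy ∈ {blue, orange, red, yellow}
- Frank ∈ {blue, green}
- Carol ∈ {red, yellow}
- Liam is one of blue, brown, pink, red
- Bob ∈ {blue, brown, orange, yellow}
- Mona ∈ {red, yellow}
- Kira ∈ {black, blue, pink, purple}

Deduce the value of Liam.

pink

The 2 variables Alice and Frank are confined to {blue, green}, which locks those values in; drop them from Ivy, Liam, Bob, Kira.
Carol and Mona between them cover only {red, yellow} — a naked pair. Remove those values from Ivy, Liam, Bob.
Ivy's domain is down to {orange}, so Ivy = orange. So Bob can't be orange.
Bob has just one choice, so Bob = brown. Remove brown from Liam.
So Liam = pink.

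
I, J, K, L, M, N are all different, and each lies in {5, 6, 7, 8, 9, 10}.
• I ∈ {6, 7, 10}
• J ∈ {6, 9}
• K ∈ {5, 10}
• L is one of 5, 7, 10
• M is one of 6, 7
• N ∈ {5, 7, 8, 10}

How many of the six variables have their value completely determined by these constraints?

The 6 variables together cover exactly {5, 6, 7, 8, 9, 10} — 6 values for 6 variables — and 8 appears only in N's list, so N = 8.
The 5 still-open variables together cover exactly {5, 6, 7, 9, 10} — 5 values for 5 variables — and 9 appears only in J's list, so J = 9.
Determined: J=9, N=8. The other variables each still have more than one consistent value. That makes 2.

2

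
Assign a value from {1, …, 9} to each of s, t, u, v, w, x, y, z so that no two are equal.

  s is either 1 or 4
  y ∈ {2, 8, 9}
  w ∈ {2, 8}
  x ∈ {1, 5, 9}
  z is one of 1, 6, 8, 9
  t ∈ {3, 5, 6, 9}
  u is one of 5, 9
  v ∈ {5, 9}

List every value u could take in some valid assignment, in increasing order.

Among the 8 variables, 3 fits only t (and all 8 values in {1, 2, 3, 4, 5, 6, 8, 9} must be used), so t = 3.
Among the 7 still-open variables, 4 fits only s (and all 7 values in {1, 2, 4, 5, 6, 8, 9} must be used), so s = 4.
The 6 still-open variables together cover exactly {1, 2, 5, 6, 8, 9} — 6 values for 6 variables — and 6 appears only in z's list, so z = 6.
The 5 still-open variables draw from only 5 values {1, 2, 5, 8, 9}, so each is used; only x can be 1, hence x = 1.
u and v share exactly the 2 values {5, 9}; by pigeonhole those values go to them, so strike 5, 9 from y.
No further eliminations apply; u can still be any of 5, 9.

5, 9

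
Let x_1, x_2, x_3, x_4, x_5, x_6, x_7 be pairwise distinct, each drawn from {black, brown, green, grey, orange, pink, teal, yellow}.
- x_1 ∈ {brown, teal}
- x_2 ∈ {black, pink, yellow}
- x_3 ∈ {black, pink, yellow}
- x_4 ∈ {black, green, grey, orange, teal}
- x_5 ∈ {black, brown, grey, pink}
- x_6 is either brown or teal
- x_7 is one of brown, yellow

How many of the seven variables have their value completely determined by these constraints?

x_1 and x_6 between them cover only {brown, teal} — a naked pair. Remove those values from x_4, x_5, x_7.
x_7's domain is down to {yellow}, so x_7 = yellow. Strike yellow from x_2, x_3.
The 2 variables x_2 and x_3 are confined to {black, pink}, which locks those values in; drop them from x_4, x_5.
x_5 must be grey (only option left). So x_4 can't be grey.
Determined: x_5=grey, x_7=yellow. The other variables each still have more than one consistent value. That makes 2.

2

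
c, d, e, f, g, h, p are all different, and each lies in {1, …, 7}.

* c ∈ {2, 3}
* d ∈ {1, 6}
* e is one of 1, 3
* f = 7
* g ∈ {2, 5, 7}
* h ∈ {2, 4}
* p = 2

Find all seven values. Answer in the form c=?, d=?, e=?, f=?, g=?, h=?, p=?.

c=3, d=6, e=1, f=7, g=5, h=4, p=2

f's domain is down to {7}, so f = 7. Remove 7 from g.
p's domain is down to {2}, so p = 2. Eliminate 2 elsewhere: c, g, h.
c has just one choice, so c = 3. Remove 3 from e.
e's domain is down to {1}, so e = 1. Remove 1 from d.
g's domain is down to {5}, so g = 5.
h's domain is down to {4}, so h = 4.
That leaves d = 6.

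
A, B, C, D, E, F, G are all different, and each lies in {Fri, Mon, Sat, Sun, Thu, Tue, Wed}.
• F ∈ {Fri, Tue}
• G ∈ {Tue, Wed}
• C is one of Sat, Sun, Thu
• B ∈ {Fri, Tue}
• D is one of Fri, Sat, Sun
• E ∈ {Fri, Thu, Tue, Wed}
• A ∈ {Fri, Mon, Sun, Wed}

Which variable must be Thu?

The 7 variables draw from only 7 values {Fri, Mon, Sat, Sun, Thu, Tue, Wed}, so each is used; only A can be Mon, hence A = Mon.
B and F between them cover only {Fri, Tue} — a naked pair. Remove those values from D, E, G.
G's domain is down to {Wed}, so G = Wed. So E can't be Wed.
So Thu goes to E.

E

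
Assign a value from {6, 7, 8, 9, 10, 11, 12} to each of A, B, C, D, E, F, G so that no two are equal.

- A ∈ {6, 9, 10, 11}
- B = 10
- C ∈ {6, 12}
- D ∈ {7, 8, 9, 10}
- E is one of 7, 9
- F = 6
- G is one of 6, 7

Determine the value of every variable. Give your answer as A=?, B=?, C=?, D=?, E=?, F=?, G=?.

B has just one choice, so B = 10. So A, D can't be 10.
F has just one choice, so F = 6. So A, C, G can't be 6.
G has just one choice, so G = 7. So D, E can't be 7.
C has just one choice, so C = 12.
That leaves E = 9. Eliminate 9 elsewhere: A, D.
A must be 11 (only option left).
That leaves D = 8.

A=11, B=10, C=12, D=8, E=9, F=6, G=7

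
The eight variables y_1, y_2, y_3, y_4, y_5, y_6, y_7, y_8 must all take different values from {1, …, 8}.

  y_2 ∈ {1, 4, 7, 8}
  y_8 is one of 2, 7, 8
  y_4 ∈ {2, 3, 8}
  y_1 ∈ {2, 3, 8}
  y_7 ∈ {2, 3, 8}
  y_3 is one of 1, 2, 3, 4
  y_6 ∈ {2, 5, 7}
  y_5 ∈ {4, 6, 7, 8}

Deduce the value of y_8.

7

The 8 variables draw from only 8 values {1, 2, 3, 4, 5, 6, 7, 8}, so each is used; only y_6 can be 5, hence y_6 = 5.
Among the 7 still-open variables, 6 fits only y_5 (and all 7 values in {1, 2, 3, 4, 6, 7, 8} must be used), so y_5 = 6.
y_1, y_4, y_7 between them cover only {2, 3, 8} — a naked triple. Remove those values from y_2, y_3, y_8.
So y_8 = 7.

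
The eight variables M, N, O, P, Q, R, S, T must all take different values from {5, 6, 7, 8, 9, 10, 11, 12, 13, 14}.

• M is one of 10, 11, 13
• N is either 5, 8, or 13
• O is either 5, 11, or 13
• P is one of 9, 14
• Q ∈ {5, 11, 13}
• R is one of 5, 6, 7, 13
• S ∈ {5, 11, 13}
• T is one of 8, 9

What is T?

9

O, Q, S between them cover only {5, 11, 13} — a naked triple. Remove those values from M, N, R.
That leaves M = 10.
N must be 8 (only option left). Eliminate 8 elsewhere: T.
So T = 9.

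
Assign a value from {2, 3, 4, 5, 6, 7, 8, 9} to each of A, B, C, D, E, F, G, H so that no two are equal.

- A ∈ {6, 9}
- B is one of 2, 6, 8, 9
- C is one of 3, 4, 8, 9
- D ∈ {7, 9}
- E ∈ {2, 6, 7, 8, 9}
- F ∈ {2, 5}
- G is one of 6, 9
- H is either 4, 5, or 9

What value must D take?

The 8 variables draw from only 8 values {2, 3, 4, 5, 6, 7, 8, 9}, so each is used; only C can be 3, hence C = 3.
Among the 7 still-open variables, 4 fits only H (and all 7 values in {2, 4, 5, 6, 7, 8, 9} must be used), so H = 4.
Among the 6 still-open variables, 5 fits only F (and all 6 values in {2, 5, 6, 7, 8, 9} must be used), so F = 5.
A and G between them cover only {6, 9} — a naked pair. Remove those values from B, D, E.
So D = 7.

7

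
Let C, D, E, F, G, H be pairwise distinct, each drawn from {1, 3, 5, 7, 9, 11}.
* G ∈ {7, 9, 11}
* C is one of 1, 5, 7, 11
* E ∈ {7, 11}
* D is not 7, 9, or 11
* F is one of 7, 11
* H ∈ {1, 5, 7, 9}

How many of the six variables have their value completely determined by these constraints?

2

Among the 6 variables, 3 fits only D (and all 6 values in {1, 3, 5, 7, 9, 11} must be used), so D = 3.
E and F share exactly the 2 values {7, 11}; by pigeonhole those values go to them, so strike 7, 11 from C, G, H.
G must be 9 (only option left). Strike 9 from H.
Determined: D=3, G=9. The other variables each still have more than one consistent value. That makes 2.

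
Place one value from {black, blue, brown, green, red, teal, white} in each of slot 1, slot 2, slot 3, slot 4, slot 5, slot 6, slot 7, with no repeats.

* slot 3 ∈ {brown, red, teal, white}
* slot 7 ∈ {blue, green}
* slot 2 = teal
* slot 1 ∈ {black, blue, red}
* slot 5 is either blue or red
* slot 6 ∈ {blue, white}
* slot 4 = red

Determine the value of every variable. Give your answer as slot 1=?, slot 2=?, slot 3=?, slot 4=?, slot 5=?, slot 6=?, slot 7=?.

slot 2's domain is down to {teal}, so slot 2 = teal. So slot 3 can't be teal.
That leaves slot 4 = red. So slot 1, slot 3, slot 5 can't be red.
slot 5 must be blue (only option left). So slot 1, slot 6, slot 7 can't be blue.
slot 6 must be white (only option left). Eliminate white elsewhere: slot 3.
That leaves slot 7 = green.
slot 1's domain is down to {black}, so slot 1 = black.
slot 3 must be brown (only option left).

slot 1=black, slot 2=teal, slot 3=brown, slot 4=red, slot 5=blue, slot 6=white, slot 7=green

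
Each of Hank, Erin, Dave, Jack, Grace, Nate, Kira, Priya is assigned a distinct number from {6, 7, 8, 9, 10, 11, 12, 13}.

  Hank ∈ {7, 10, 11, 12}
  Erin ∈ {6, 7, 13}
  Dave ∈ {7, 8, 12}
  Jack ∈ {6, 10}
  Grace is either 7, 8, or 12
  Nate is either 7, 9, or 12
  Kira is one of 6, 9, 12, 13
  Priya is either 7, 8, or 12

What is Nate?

9

The 8 variables draw from only 8 values {6, 7, 8, 9, 10, 11, 12, 13}, so each is used; only Hank can be 11, hence Hank = 11.
The 7 still-open variables together cover exactly {6, 7, 8, 9, 10, 12, 13} — 7 values for 7 variables — and 10 appears only in Jack's list, so Jack = 10.
Dave, Grace, Priya share exactly the 3 values {7, 8, 12}; by pigeonhole those values go to them, so strike 7, 8, 12 from Erin, Nate, Kira.
So Nate = 9.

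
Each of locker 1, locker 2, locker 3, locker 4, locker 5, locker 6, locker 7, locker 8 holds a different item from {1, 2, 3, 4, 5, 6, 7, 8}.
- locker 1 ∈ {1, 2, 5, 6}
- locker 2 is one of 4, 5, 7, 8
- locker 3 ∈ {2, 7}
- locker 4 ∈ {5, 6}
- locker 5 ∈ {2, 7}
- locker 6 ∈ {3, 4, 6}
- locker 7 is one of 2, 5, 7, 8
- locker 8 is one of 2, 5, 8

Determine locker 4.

Among the 8 variables, 1 fits only locker 1 (and all 8 values in {1, 2, 3, 4, 5, 6, 7, 8} must be used), so locker 1 = 1.
The 7 still-open variables together cover exactly {2, 3, 4, 5, 6, 7, 8} — 7 values for 7 variables — and 3 appears only in locker 6's list, so locker 6 = 3.
The 6 still-open variables together cover exactly {2, 4, 5, 6, 7, 8} — 6 values for 6 variables — and 4 appears only in locker 2's list, so locker 2 = 4.
The 5 still-open variables draw from only 5 values {2, 5, 6, 7, 8}, so each is used; only locker 4 can be 6, hence locker 4 = 6.

6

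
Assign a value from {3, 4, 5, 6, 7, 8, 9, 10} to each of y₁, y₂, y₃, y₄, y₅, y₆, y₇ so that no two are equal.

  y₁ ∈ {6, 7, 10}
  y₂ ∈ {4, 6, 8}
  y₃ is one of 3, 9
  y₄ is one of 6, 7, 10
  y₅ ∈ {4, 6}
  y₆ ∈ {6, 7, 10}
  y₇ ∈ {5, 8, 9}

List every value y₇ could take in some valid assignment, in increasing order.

The 3 variables y₁, y₄, y₆ are confined to {6, 7, 10}, which locks those values in; drop them from y₂, y₅.
y₅ has just one choice, so y₅ = 4. Strike 4 from y₂.
y₂'s domain is down to {8}, so y₂ = 8. Strike 8 from y₇.
No further eliminations apply; y₇ can still be any of 5, 9.

5, 9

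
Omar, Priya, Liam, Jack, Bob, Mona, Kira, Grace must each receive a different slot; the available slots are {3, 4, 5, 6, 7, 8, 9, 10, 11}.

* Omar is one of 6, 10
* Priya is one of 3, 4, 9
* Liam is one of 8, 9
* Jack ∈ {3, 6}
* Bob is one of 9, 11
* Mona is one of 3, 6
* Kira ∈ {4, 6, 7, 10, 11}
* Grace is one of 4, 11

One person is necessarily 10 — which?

Omar

The 8 variables together cover exactly {3, 4, 6, 7, 8, 9, 10, 11} — 8 values for 8 variables — and 7 appears only in Kira's list, so Kira = 7.
Among the 7 still-open variables, 8 fits only Liam (and all 7 values in {3, 4, 6, 8, 9, 10, 11} must be used), so Liam = 8.
Among the 6 still-open variables, 10 fits only Omar (and all 6 values in {3, 4, 6, 9, 10, 11} must be used), so Omar = 10.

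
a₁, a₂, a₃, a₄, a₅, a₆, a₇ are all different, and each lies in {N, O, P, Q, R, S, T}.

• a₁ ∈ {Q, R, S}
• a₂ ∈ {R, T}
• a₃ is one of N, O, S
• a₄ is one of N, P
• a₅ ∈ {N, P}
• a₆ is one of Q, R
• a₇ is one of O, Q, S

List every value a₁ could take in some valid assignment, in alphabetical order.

The 7 variables draw from only 7 values {N, O, P, Q, R, S, T}, so each is used; only a₂ can be T, hence a₂ = T.
The 2 variables a₄ and a₅ are confined to {N, P}, which locks those values in; drop them from a₃.
No further eliminations apply; a₁ can still be any of Q, R, S.

Q, R, S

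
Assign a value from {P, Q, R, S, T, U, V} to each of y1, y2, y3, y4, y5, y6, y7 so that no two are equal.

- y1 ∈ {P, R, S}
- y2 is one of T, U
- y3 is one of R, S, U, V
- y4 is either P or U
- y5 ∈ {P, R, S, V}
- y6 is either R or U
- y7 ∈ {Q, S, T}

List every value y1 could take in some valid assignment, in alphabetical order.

Among the 7 variables, Q fits only y7 (and all 7 values in {P, Q, R, S, T, U, V} must be used), so y7 = Q.
The 6 still-open variables together cover exactly {P, R, S, T, U, V} — 6 values for 6 variables — and T appears only in y2's list, so y2 = T.
No further eliminations apply; y1 can still be any of P, R, S.

P, R, S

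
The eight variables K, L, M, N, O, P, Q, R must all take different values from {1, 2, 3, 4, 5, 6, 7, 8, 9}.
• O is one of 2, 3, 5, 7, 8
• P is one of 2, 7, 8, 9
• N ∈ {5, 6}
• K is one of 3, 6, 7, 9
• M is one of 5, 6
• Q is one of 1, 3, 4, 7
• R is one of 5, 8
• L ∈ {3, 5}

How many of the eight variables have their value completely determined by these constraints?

M and N between them cover only {5, 6} — a naked pair. Remove those values from K, L, O, R.
L must be 3 (only option left). Strike 3 from K, O, Q.
R's domain is down to {8}, so R = 8. Remove 8 from O, P.
K, O, P between them cover only {2, 7, 9} — a naked triple. Remove those values from Q.
Determined: L=3, R=8. The other variables each still have more than one consistent value. That makes 2.

2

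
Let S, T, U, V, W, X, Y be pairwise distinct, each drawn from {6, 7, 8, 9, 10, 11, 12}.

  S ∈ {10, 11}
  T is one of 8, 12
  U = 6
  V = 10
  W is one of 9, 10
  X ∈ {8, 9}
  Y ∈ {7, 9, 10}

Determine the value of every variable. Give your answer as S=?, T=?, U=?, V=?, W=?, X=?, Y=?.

U has just one choice, so U = 6.
V's domain is down to {10}, so V = 10. So S, W, Y can't be 10.
W's domain is down to {9}, so W = 9. Remove 9 from X, Y.
X has just one choice, so X = 8. Eliminate 8 elsewhere: T.
Y must be 7 (only option left).
S has just one choice, so S = 11.
T must be 12 (only option left).

S=11, T=12, U=6, V=10, W=9, X=8, Y=7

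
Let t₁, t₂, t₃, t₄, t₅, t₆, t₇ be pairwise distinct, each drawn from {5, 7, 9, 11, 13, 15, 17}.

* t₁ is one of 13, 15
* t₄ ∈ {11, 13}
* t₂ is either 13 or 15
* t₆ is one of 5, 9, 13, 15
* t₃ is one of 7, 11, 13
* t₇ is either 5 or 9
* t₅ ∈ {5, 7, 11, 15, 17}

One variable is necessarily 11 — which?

The 7 variables together cover exactly {5, 7, 9, 11, 13, 15, 17} — 7 values for 7 variables — and 17 appears only in t₅'s list, so t₅ = 17.
Among the 6 still-open variables, 7 fits only t₃ (and all 6 values in {5, 7, 9, 11, 13, 15} must be used), so t₃ = 7.
Among the 5 still-open variables, 11 fits only t₄ (and all 5 values in {5, 9, 11, 13, 15} must be used), so t₄ = 11.

t₄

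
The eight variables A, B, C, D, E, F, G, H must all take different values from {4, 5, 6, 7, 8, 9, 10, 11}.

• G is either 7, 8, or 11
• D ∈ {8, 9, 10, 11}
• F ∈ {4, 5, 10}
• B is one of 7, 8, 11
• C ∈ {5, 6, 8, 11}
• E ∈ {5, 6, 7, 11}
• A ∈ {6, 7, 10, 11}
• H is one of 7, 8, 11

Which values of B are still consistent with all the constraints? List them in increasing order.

Among the 8 variables, 4 fits only F (and all 8 values in {4, 5, 6, 7, 8, 9, 10, 11} must be used), so F = 4.
The 7 still-open variables draw from only 7 values {5, 6, 7, 8, 9, 10, 11}, so each is used; only D can be 9, hence D = 9.
The 6 still-open variables together cover exactly {5, 6, 7, 8, 10, 11} — 6 values for 6 variables — and 10 appears only in A's list, so A = 10.
B, G, H share exactly the 3 values {7, 8, 11}; by pigeonhole those values go to them, so strike 7, 8, 11 from C, E.
No further eliminations apply; B can still be any of 7, 8, 11.

7, 8, 11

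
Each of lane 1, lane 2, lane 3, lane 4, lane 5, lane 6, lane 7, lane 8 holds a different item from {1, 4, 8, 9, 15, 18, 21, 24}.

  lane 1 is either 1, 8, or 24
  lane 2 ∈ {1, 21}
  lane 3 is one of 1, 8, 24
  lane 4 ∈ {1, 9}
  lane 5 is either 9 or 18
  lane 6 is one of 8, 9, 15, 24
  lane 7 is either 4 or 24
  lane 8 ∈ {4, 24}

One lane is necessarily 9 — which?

Among the 8 variables, 15 fits only lane 6 (and all 8 values in {1, 4, 8, 9, 15, 18, 21, 24} must be used), so lane 6 = 15.
Among the 7 still-open variables, 18 fits only lane 5 (and all 7 values in {1, 4, 8, 9, 18, 21, 24} must be used), so lane 5 = 18.
Among the 6 still-open variables, 9 fits only lane 4 (and all 6 values in {1, 4, 8, 9, 21, 24} must be used), so lane 4 = 9.

lane 4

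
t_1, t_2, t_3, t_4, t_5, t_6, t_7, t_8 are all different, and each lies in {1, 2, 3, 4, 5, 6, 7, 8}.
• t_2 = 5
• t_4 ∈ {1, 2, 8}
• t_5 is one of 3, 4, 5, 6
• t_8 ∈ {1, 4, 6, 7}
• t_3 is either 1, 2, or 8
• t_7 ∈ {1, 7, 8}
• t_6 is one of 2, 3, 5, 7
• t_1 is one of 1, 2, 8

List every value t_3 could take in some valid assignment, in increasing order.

t_2 must be 5 (only option left). So t_5, t_6 can't be 5.
The 3 variables t_1, t_3, t_4 are confined to {1, 2, 8}, which locks those values in; drop them from t_6, t_7, t_8.
t_7 must be 7 (only option left). Remove 7 from t_6, t_8.
t_6 must be 3 (only option left). Eliminate 3 elsewhere: t_5.
No further eliminations apply; t_3 can still be any of 1, 2, 8.

1, 2, 8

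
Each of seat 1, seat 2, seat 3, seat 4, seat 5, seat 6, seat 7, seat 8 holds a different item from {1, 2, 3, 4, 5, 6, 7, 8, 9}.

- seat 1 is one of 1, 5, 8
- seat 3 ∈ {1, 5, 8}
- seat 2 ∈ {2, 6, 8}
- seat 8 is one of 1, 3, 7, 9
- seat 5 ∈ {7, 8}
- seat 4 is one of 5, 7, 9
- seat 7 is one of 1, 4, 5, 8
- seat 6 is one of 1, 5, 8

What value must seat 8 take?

3

The 3 variables seat 1, seat 3, seat 6 are confined to {1, 5, 8}, which locks those values in; drop them from seat 2, seat 4, seat 5, seat 7, seat 8.
That leaves seat 5 = 7. So seat 4, seat 8 can't be 7.
seat 7's domain is down to {4}, so seat 7 = 4.
seat 4 has just one choice, so seat 4 = 9. Eliminate 9 elsewhere: seat 8.
So seat 8 = 3.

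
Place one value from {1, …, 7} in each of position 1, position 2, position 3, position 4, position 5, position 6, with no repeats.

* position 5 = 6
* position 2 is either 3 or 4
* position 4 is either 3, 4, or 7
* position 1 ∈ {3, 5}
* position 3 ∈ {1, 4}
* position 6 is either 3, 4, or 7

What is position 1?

5

position 5's domain is down to {6}, so position 5 = 6.
The 5 still-open variables draw from only 5 values {1, 3, 4, 5, 7}, so each is used; only position 3 can be 1, hence position 3 = 1.
The 4 still-open variables together cover exactly {3, 4, 5, 7} — 4 values for 4 variables — and 5 appears only in position 1's list, so position 1 = 5.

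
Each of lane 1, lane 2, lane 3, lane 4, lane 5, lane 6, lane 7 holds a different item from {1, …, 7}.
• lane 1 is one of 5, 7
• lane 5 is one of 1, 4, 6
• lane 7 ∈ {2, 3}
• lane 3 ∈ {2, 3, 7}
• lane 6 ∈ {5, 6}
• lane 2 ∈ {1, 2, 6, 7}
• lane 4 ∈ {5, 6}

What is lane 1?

7

The 7 variables draw from only 7 values {1, 2, 3, 4, 5, 6, 7}, so each is used; only lane 5 can be 4, hence lane 5 = 4.
The 6 still-open variables draw from only 6 values {1, 2, 3, 5, 6, 7}, so each is used; only lane 2 can be 1, hence lane 2 = 1.
The 2 variables lane 4 and lane 6 are confined to {5, 6}, which locks those values in; drop them from lane 1.
So lane 1 = 7.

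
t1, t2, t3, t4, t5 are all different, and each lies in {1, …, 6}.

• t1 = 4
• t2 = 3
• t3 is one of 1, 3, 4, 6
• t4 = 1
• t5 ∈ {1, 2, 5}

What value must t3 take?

t1's domain is down to {4}, so t1 = 4. Strike 4 from t3.
t2's domain is down to {3}, so t2 = 3. Strike 3 from t3.
That leaves t4 = 1. Eliminate 1 elsewhere: t3, t5.
So t3 = 6.

6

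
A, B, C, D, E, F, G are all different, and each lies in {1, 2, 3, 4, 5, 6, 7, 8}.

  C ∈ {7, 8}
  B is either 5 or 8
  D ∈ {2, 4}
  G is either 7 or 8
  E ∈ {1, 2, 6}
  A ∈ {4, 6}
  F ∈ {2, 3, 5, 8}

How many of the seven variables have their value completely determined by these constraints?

1

C and G between them cover only {7, 8} — a naked pair. Remove those values from B, F.
B must be 5 (only option left). Strike 5 from F.
Determined: B=5. The other variables each still have more than one consistent value. That makes 1.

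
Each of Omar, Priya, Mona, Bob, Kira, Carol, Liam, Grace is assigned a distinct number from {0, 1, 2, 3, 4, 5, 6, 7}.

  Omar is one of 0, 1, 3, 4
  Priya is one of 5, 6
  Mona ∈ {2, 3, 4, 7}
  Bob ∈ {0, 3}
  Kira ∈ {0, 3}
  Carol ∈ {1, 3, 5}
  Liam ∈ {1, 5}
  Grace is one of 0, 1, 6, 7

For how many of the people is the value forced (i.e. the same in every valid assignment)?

The 8 variables draw from only 8 values {0, 1, 2, 3, 4, 5, 6, 7}, so each is used; only Mona can be 2, hence Mona = 2.
The 7 still-open variables together cover exactly {0, 1, 3, 4, 5, 6, 7} — 7 values for 7 variables — and 4 appears only in Omar's list, so Omar = 4.
The 6 still-open variables together cover exactly {0, 1, 3, 5, 6, 7} — 6 values for 6 variables — and 7 appears only in Grace's list, so Grace = 7.
The 5 still-open variables draw from only 5 values {0, 1, 3, 5, 6}, so each is used; only Priya can be 6, hence Priya = 6.
Bob and Kira between them cover only {0, 3} — a naked pair. Remove those values from Carol.
Determined: Omar=4, Priya=6, Mona=2, Grace=7. The other people each still have more than one consistent value. That makes 4.

4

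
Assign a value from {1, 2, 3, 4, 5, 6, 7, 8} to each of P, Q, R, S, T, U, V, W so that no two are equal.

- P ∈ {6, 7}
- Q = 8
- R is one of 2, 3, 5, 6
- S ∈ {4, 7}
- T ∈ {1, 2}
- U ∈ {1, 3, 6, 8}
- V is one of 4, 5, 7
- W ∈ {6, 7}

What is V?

5

Q has just one choice, so Q = 8. Strike 8 from U.
P and W share exactly the 2 values {6, 7}; by pigeonhole those values go to them, so strike 6, 7 from R, S, U, V.
That leaves S = 4. Remove 4 from V.
So V = 5.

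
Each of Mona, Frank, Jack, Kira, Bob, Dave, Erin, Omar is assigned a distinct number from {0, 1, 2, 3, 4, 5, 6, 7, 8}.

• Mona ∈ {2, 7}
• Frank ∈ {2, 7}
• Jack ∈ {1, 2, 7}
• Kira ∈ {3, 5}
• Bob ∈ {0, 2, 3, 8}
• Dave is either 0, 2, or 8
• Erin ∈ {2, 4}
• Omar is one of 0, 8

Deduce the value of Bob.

The 8 variables together cover exactly {0, 1, 2, 3, 4, 5, 7, 8} — 8 values for 8 variables — and 1 appears only in Jack's list, so Jack = 1.
The 7 still-open variables together cover exactly {0, 2, 3, 4, 5, 7, 8} — 7 values for 7 variables — and 4 appears only in Erin's list, so Erin = 4.
The 6 still-open variables together cover exactly {0, 2, 3, 5, 7, 8} — 6 values for 6 variables — and 5 appears only in Kira's list, so Kira = 5.
Among the 5 still-open variables, 3 fits only Bob (and all 5 values in {0, 2, 3, 7, 8} must be used), so Bob = 3.

3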